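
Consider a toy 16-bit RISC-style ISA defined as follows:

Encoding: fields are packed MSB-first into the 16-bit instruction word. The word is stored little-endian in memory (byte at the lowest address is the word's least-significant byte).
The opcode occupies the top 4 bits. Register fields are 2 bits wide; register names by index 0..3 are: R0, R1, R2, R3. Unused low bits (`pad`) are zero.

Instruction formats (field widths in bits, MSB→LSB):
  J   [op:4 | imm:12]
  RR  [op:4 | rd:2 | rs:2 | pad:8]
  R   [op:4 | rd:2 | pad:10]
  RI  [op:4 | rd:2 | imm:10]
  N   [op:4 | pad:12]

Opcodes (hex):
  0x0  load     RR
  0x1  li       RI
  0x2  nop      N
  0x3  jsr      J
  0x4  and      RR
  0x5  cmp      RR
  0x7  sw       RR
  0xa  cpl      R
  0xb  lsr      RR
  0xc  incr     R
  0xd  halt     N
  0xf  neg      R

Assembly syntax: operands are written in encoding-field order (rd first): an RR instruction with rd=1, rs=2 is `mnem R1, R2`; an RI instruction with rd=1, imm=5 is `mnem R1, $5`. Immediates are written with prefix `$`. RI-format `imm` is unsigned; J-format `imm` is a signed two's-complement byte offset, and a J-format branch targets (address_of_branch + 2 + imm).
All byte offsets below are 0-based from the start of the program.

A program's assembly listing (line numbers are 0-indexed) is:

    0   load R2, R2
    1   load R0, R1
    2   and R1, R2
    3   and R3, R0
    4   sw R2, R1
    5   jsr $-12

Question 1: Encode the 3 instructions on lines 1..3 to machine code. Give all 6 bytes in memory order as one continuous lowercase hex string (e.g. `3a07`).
1. load fields op=0x0:4|rd=0:2|rs=1:2|pad=0:8 → word 0100h → 00 01
2. and fields op=0x4:4|rd=1:2|rs=2:2|pad=0:8 → word 4600h → 00 46
3. and fields op=0x4:4|rd=3:2|rs=0:2|pad=0:8 → word 4c00h → 00 4c

00010046004c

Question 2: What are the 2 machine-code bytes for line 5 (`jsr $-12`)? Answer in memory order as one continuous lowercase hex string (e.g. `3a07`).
f43f

5. jsr fields op=0x3:4|imm=-12:12 → word 3ff4h → f4 3f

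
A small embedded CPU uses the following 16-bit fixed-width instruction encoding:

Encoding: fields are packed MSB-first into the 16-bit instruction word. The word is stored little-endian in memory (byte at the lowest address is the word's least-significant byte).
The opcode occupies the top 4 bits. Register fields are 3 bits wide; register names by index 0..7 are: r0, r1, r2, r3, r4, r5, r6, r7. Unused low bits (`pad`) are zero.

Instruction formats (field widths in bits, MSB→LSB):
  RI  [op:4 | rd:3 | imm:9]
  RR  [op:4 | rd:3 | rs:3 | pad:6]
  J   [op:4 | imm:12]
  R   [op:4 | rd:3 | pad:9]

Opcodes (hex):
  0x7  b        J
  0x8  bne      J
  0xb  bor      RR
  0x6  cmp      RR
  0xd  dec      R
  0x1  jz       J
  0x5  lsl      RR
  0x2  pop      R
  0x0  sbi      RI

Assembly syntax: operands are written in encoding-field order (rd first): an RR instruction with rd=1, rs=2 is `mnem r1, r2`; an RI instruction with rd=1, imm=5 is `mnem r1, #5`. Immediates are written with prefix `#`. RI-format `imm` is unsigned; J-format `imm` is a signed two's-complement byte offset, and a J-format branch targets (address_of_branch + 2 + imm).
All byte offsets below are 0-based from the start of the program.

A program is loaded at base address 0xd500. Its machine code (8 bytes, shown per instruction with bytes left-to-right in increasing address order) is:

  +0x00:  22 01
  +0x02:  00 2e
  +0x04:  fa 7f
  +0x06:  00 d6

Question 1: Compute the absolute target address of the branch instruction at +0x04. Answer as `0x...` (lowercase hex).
[04] fa 7f → 0x7ffa
  opcode bits[15:12]=0x7: b/J
  imm@[11:0]=0xffa (s12→-6) ⇒ #-6
  target = base 0xd500 + off 0x04 + 2 + imm -6 = 0xd500

0xd500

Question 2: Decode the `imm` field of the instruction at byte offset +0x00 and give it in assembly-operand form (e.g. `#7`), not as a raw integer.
@+00  little-endian(22 01) = 0x0122
  opcode bits[15:12]=0x0: sbi/RI
  rd: (w>>9)&0x7=0x0 → r0
  imm: (w>>0)&0x1ff=0x122 → #290

#290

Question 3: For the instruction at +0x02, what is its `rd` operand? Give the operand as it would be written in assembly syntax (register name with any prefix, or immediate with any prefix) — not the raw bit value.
r7

off 0x02: read 00 2e as little → 0x2e00
  top 4b → 0x2 → pop [R]
  [11:9] rd=7 = r7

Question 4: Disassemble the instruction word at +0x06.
@+06  little-endian(00 d6) = 0xd600
  opcode bits[15:12]=0xd: dec/R
  [11:9] rd=3 = r3

dec r3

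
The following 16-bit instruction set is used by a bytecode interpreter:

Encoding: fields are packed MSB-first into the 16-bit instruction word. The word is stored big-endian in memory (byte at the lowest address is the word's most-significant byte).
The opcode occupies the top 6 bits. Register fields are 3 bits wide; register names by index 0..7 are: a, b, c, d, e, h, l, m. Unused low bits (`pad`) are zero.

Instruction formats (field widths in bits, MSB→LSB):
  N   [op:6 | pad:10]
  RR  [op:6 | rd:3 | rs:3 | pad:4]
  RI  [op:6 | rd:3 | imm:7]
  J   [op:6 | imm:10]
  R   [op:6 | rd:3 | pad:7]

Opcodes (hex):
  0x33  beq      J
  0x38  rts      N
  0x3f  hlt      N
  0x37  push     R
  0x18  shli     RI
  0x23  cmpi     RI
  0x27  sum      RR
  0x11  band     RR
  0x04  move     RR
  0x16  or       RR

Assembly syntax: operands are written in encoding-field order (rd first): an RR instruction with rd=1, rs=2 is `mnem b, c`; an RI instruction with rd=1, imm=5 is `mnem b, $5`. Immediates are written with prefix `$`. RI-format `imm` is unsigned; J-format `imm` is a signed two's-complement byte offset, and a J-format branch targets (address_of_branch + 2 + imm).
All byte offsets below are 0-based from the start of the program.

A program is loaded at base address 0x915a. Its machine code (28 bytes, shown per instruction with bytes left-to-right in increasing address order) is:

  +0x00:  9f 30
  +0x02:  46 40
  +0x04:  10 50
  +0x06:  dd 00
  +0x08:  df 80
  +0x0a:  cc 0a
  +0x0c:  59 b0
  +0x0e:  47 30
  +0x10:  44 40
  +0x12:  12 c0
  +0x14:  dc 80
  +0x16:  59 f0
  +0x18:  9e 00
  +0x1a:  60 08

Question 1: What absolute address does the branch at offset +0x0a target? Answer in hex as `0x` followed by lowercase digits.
0x9170

@+0a  big-endian(cc 0a) = 0xcc0a
  op=0xcc0a>>10=0x33 ⇒ beq (J)
  [9:0] imm=10 = $10
  target = base 0x915a + off 0x0a + 2 + imm 10 = 0x9170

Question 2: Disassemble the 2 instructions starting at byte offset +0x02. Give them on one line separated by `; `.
band e, e; move a, h

@+02  big-endian(46 40) = 0x4640
  opcode bits[15:10]=0x11: band/RR
  rd@[9:7]=0x4 ⇒ e
  rs@[6:4]=0x4 ⇒ e
@+04  big-endian(10 50) = 0x1050
  opcode bits[15:10]=0x4: move/RR
  rd@[9:7]=0x0 ⇒ a
  rs@[6:4]=0x5 ⇒ h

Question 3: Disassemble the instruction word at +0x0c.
or d, d

off 0x0c: read 59 b0 as big → 0x59b0
  op=0x59b0>>10=0x16 ⇒ or (RR)
  rd@[9:7]=0x3 ⇒ d
  rs@[6:4]=0x3 ⇒ d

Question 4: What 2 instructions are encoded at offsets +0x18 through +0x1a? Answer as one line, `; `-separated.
@+18  big-endian(9e 00) = 0x9e00
  op=0x9e00>>10=0x27 ⇒ sum (RR)
  rd@[9:7]=0x4 ⇒ e
  rs@[6:4]=0x0 ⇒ a
@+1a  big-endian(60 08) = 0x6008
  op=0x6008>>10=0x18 ⇒ shli (RI)
  rd@[9:7]=0x0 ⇒ a
  imm@[6:0]=0x8 ⇒ $8

sum e, a; shli a, $8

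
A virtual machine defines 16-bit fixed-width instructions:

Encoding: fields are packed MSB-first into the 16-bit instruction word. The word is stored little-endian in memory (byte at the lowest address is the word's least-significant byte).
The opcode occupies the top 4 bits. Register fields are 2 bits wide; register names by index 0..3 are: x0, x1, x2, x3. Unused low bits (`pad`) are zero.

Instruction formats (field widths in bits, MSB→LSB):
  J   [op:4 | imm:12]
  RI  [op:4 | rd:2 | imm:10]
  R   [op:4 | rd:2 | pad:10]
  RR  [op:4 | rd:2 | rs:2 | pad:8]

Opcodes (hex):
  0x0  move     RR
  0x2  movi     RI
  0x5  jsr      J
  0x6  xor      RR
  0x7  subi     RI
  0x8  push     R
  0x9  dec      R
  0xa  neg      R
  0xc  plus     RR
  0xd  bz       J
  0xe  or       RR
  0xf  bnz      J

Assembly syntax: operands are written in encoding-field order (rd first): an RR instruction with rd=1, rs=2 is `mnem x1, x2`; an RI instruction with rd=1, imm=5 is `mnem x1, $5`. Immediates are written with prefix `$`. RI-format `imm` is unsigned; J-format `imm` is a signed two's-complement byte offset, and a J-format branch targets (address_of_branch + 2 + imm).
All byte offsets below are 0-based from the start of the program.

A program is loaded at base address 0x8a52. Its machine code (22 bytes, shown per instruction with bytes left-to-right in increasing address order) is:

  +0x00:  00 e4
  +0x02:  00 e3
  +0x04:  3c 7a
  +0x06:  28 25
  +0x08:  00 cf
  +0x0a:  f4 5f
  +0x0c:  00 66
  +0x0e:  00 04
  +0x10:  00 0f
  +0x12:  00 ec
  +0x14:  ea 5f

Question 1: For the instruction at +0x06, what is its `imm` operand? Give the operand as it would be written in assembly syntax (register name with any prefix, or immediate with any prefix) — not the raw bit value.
$296

[06] 28 25 → 0x2528
  op=0x2528>>12=0x2 ⇒ movi (RI)
  rd@[11:10]=0x1 ⇒ x1
  imm@[9:0]=0x128 ⇒ $296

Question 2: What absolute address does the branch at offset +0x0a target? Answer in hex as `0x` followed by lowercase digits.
off 0x0a: read f4 5f as little → 0x5ff4
  opcode bits[15:12]=0x5: jsr/J
  imm@[11:0]=0xff4 (s12→-12) ⇒ $-12
  target = base 0x8a52 + off 0x0a + 2 + imm -12 = 0x8a52

0x8a52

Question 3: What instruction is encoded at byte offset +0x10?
move x3, x3

+0x10: 00 0f ⇒ word 0x0f00 (little)
  top 4b → 0x0 → move [RR]
  rd@[11:10]=0x3 ⇒ x3
  rs@[9:8]=0x3 ⇒ x3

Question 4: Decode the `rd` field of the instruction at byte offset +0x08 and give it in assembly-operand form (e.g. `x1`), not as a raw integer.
x3

[08] 00 cf → 0xcf00
  opcode bits[15:12]=0xc: plus/RR
  rd@[11:10]=0x3 ⇒ x3
  rs@[9:8]=0x3 ⇒ x3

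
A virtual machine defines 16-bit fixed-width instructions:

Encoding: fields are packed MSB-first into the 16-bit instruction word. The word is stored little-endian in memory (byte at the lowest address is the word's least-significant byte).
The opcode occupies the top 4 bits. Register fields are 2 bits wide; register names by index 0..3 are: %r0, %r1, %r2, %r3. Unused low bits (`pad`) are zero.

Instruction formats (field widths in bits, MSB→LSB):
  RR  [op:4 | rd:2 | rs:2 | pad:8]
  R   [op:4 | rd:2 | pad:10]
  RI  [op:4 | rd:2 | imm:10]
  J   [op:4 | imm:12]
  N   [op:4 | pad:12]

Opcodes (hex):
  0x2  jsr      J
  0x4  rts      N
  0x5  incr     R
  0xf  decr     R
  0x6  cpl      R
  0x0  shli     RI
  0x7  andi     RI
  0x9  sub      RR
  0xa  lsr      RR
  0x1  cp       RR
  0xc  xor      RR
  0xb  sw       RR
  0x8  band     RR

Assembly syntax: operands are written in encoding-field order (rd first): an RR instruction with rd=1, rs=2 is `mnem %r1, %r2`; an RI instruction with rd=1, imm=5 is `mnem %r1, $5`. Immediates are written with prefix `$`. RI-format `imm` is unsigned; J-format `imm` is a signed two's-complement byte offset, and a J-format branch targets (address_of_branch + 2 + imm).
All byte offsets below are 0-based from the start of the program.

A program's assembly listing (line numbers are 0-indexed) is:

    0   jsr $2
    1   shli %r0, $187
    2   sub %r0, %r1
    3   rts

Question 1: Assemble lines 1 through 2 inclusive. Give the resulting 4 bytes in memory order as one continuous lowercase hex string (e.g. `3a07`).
1. shli fields op=0x0:4|rd=0:2|imm=187:10 → word 00bbh → bb 00
2. sub fields op=0x9:4|rd=0:2|rs=1:2|pad=0:8 → word 9100h → 00 91

bb000091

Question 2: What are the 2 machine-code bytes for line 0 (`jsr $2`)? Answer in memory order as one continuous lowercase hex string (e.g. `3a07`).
0220

0. jsr fields op=0x2:4|imm=2:12 → word 2002h → 02 20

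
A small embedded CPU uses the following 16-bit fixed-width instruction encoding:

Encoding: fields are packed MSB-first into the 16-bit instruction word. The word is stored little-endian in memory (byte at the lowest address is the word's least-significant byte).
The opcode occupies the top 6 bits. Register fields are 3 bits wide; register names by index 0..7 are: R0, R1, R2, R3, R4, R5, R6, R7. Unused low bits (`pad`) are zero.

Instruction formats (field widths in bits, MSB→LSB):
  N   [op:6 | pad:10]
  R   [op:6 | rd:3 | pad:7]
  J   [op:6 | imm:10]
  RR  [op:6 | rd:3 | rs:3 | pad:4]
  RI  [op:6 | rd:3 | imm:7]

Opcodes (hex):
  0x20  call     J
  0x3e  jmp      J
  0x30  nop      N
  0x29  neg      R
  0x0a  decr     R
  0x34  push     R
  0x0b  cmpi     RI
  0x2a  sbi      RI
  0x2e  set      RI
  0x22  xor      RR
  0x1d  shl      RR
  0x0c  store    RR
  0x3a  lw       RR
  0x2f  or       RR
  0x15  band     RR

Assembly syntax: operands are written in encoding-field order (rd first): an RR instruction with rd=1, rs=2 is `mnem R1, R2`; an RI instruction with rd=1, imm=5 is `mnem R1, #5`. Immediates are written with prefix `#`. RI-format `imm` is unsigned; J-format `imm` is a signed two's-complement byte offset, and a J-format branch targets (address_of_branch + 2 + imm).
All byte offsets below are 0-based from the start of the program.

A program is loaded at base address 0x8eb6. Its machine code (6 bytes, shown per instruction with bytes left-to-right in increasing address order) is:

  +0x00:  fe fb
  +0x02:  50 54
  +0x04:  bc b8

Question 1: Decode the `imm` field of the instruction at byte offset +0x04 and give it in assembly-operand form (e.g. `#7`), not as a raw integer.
#60

off 0x04: read bc b8 as little → 0xb8bc
  top 6b → 0x2e → set [RI]
  rd@[9:7]=0x1 ⇒ R1
  imm@[6:0]=0x3c ⇒ #60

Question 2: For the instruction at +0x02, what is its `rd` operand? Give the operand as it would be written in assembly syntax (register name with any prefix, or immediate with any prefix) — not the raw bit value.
R0

[02] 50 54 → 0x5450
  top 6b → 0x15 → band [RR]
  rd@[9:7]=0x0 ⇒ R0
  rs@[6:4]=0x5 ⇒ R5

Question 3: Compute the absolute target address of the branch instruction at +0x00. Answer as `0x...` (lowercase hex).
0x8eb6

off 0x00: read fe fb as little → 0xfbfe
  op=0xfbfe>>10=0x3e ⇒ jmp (J)
  imm@[9:0]=0x3fe (s10→-2) ⇒ #-2
  target = base 0x8eb6 + off 0x00 + 2 + imm -2 = 0x8eb6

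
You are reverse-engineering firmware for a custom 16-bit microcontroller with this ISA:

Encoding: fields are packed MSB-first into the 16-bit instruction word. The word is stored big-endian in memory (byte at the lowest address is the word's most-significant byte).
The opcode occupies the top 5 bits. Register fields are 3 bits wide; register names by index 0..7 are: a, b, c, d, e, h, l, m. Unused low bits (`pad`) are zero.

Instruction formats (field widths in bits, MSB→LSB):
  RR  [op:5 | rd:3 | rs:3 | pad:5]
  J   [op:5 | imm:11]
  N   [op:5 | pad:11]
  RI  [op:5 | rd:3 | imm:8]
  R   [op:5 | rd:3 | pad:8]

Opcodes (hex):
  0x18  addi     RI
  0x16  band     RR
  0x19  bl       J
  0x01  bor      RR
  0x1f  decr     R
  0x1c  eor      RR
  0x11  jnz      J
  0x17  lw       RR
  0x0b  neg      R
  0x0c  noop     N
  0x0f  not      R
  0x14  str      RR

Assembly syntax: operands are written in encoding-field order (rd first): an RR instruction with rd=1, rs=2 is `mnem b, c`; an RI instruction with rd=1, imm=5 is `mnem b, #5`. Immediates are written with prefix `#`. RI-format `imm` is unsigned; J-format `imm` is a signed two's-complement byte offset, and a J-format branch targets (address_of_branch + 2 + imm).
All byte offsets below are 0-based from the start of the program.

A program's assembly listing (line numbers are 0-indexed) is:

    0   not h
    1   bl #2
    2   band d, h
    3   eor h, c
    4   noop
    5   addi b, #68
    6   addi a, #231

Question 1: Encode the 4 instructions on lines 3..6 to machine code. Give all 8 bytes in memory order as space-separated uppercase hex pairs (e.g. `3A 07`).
E5 40 60 00 C1 44 C0 E7

3. eor fields op=0x1c:5|rd=5:3|rs=2:3|pad=0:5 → word e540h → e5 40
4. noop fields op=0xc:5|pad=0:11 → word 6000h → 60 00
5. addi fields op=0x18:5|rd=1:3|imm=68:8 → word c144h → c1 44
6. addi fields op=0x18:5|rd=0:3|imm=231:8 → word c0e7h → c0 e7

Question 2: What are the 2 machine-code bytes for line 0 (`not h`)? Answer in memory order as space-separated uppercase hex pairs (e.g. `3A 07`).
line 0 (not): pack op=0xf:5|rd=5:3|pad=0:8 = 0x7d00; big→ 7d 00

7D 00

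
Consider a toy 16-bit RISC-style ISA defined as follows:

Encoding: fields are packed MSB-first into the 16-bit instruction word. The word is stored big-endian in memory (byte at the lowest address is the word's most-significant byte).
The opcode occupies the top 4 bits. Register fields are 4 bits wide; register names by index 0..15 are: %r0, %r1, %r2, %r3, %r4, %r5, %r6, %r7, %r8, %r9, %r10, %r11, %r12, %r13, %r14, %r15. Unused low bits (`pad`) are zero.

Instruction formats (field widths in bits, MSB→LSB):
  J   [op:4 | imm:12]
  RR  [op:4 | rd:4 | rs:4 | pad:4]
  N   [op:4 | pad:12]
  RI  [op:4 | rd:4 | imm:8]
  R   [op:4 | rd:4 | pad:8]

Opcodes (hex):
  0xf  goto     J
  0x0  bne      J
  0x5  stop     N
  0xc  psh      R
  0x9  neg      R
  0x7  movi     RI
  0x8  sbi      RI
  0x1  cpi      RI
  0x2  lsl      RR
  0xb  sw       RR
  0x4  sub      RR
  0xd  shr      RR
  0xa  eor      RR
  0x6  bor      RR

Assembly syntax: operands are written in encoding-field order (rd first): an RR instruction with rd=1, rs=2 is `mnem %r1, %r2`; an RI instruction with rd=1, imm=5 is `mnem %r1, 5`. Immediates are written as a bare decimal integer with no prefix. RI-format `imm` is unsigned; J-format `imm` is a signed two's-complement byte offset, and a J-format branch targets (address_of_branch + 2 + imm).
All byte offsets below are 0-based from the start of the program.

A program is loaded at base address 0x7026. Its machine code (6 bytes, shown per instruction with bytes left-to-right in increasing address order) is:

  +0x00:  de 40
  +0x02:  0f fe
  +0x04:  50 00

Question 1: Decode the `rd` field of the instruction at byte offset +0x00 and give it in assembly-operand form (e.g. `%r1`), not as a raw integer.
+0x00: de 40 ⇒ word 0xde40 (big)
  op=0xde40>>12=0xd ⇒ shr (RR)
  rd: (w>>8)&0xf=0xe → %r14
  rs: (w>>4)&0xf=0x4 → %r4

%r14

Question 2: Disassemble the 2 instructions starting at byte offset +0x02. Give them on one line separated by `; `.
bne -2; stop

off 0x02: read 0f fe as big → 0x0ffe
  opcode bits[15:12]=0x0: bne/J
  imm@[11:0]=0xffe (s12→-2) ⇒ -2
off 0x04: read 50 00 as big → 0x5000
  opcode bits[15:12]=0x5: stop/N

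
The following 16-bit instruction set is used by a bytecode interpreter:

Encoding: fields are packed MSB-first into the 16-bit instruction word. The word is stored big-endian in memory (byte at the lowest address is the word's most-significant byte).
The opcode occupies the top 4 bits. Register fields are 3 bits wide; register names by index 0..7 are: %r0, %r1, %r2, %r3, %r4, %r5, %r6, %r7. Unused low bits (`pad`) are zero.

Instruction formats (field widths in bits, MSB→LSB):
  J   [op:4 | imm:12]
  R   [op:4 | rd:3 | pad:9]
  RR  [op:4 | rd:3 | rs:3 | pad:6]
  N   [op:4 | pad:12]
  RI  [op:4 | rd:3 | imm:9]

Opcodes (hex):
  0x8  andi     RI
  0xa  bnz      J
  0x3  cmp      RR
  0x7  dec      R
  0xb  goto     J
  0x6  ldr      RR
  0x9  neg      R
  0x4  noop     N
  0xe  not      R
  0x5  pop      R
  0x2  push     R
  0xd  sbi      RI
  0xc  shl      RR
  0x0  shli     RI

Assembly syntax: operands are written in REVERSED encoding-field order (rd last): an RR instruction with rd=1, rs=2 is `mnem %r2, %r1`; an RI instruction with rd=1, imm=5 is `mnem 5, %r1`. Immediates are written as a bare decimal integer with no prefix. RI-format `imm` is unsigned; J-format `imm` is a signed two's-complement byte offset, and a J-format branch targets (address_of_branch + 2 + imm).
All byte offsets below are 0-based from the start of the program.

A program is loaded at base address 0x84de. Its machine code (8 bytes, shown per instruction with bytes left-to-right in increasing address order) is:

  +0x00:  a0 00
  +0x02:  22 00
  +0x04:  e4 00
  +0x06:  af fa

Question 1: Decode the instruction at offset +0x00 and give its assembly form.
bnz 0

@+00  big-endian(a0 00) = 0xa000
  top 4b → 0xa → bnz [J]
  imm@[11:0]=0x0 ⇒ 0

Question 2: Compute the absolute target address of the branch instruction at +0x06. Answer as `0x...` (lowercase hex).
0x84e0

off 0x06: read af fa as big → 0xaffa
  opcode bits[15:12]=0xa: bnz/J
  imm: (w>>0)&0xfff=0xffa (s12→-6) → -6
  target = base 0x84de + off 0x06 + 2 + imm -6 = 0x84e0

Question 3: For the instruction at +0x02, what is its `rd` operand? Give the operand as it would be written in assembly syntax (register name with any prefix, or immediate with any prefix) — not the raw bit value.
%r1

@+02  big-endian(22 00) = 0x2200
  top 4b → 0x2 → push [R]
  rd: (w>>9)&0x7=0x1 → %r1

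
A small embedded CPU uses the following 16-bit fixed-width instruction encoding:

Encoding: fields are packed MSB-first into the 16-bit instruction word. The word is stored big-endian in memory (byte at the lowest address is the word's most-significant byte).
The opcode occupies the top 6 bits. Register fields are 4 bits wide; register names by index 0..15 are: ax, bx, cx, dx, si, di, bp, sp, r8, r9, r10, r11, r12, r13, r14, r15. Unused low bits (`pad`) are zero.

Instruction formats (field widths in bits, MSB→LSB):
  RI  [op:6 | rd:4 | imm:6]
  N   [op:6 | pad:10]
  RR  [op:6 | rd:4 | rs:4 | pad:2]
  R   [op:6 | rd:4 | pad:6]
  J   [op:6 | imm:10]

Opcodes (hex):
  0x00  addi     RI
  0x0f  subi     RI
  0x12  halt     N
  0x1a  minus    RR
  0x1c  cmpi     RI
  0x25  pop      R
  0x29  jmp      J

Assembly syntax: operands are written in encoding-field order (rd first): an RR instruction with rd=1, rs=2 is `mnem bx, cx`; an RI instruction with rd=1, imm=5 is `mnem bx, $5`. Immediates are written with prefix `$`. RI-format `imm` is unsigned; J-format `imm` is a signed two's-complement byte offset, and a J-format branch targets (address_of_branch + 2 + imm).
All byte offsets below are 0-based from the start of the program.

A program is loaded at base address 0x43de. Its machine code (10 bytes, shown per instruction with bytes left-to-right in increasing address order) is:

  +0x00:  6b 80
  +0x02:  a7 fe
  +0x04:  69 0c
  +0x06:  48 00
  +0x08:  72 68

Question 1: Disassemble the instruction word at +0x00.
minus r14, ax

off 0x00: read 6b 80 as big → 0x6b80
  op=0x6b80>>10=0x1a ⇒ minus (RR)
  rd@[9:6]=0xe ⇒ r14
  rs@[5:2]=0x0 ⇒ ax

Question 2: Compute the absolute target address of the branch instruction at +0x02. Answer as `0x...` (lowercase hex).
0x43e0

[02] a7 fe → 0xa7fe
  opcode bits[15:10]=0x29: jmp/J
  [9:0] imm=1022 (s10→-2) = $-2
  target = base 0x43de + off 0x02 + 2 + imm -2 = 0x43e0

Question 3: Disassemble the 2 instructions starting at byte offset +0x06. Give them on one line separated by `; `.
+0x06: 48 00 ⇒ word 0x4800 (big)
  opcode bits[15:10]=0x12: halt/N
+0x08: 72 68 ⇒ word 0x7268 (big)
  opcode bits[15:10]=0x1c: cmpi/RI
  rd@[9:6]=0x9 ⇒ r9
  imm@[5:0]=0x28 ⇒ $40

halt; cmpi r9, $40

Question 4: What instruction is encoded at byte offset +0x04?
off 0x04: read 69 0c as big → 0x690c
  op=0x690c>>10=0x1a ⇒ minus (RR)
  rd: (w>>6)&0xf=0x4 → si
  rs: (w>>2)&0xf=0x3 → dx

minus si, dx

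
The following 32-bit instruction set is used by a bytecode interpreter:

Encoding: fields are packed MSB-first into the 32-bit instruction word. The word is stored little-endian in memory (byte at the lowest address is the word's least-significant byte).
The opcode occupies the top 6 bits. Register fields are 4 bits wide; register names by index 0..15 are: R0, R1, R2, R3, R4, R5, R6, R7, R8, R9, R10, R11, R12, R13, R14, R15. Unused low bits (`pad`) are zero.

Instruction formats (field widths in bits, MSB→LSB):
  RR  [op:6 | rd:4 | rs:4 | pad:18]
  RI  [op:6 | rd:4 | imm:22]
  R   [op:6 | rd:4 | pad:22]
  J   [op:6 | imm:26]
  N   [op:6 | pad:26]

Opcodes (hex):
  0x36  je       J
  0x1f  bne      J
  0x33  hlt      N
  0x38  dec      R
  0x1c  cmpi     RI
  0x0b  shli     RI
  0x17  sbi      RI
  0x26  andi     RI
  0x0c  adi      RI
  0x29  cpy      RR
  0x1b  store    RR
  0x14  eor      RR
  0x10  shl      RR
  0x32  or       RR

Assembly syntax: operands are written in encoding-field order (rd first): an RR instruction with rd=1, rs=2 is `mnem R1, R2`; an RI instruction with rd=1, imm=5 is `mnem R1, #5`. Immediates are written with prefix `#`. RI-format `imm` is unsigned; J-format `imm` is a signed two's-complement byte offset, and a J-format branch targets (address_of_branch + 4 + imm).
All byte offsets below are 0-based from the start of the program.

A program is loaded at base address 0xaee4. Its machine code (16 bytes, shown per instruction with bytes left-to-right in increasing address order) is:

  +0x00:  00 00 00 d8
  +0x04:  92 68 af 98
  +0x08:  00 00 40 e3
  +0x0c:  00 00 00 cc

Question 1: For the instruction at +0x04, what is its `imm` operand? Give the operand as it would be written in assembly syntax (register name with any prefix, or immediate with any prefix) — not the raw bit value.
+0x04: 92 68 af 98 ⇒ word 0x98af6892 (little)
  op=0x98af6892>>26=0x26 ⇒ andi (RI)
  [25:22] rd=2 = R2
  [21:0] imm=3106962 = #3106962

#3106962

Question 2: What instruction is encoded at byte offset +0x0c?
hlt

+0x0c: 00 00 00 cc ⇒ word 0xcc000000 (little)
  top 6b → 0x33 → hlt [N]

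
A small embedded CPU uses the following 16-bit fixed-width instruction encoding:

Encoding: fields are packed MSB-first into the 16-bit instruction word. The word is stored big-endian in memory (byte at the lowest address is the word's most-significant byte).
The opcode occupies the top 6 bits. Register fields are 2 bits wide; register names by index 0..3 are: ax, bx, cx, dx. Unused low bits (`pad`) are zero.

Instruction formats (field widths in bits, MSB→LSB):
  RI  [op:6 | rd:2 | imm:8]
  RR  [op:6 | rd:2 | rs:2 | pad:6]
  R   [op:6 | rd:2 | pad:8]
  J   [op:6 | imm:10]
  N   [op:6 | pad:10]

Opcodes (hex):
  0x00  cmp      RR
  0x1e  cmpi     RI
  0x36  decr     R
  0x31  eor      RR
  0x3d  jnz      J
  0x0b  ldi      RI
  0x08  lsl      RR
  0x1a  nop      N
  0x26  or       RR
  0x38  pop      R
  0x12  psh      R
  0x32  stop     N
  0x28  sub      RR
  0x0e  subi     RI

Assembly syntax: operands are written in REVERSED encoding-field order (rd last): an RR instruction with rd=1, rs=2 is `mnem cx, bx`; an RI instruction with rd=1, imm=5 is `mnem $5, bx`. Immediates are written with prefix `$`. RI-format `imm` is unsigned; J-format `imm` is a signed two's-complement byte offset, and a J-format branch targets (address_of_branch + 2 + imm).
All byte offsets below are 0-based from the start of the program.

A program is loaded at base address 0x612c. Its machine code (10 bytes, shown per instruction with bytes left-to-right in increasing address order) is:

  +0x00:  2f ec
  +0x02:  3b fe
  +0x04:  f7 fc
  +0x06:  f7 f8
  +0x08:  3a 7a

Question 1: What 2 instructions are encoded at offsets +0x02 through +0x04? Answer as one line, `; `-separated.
off 0x02: read 3b fe as big → 0x3bfe
  top 6b → 0xe → subi [RI]
  rd@[9:8]=0x3 ⇒ dx
  imm@[7:0]=0xfe ⇒ $254
off 0x04: read f7 fc as big → 0xf7fc
  top 6b → 0x3d → jnz [J]
  imm@[9:0]=0x3fc (s10→-4) ⇒ $-4

subi $254, dx; jnz $-4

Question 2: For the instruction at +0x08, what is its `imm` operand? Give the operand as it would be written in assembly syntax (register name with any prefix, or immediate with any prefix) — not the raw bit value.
off 0x08: read 3a 7a as big → 0x3a7a
  top 6b → 0xe → subi [RI]
  rd: (w>>8)&0x3=0x2 → cx
  imm: (w>>0)&0xff=0x7a → $122

$122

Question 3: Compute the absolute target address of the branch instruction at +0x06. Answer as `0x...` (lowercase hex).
@+06  big-endian(f7 f8) = 0xf7f8
  opcode bits[15:10]=0x3d: jnz/J
  imm: (w>>0)&0x3ff=0x3f8 (s10→-8) → $-8
  target = base 0x612c + off 0x06 + 2 + imm -8 = 0x612c

0x612c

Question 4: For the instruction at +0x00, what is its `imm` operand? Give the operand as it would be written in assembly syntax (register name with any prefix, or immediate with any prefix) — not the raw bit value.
$236

[00] 2f ec → 0x2fec
  top 6b → 0xb → ldi [RI]
  rd@[9:8]=0x3 ⇒ dx
  imm@[7:0]=0xec ⇒ $236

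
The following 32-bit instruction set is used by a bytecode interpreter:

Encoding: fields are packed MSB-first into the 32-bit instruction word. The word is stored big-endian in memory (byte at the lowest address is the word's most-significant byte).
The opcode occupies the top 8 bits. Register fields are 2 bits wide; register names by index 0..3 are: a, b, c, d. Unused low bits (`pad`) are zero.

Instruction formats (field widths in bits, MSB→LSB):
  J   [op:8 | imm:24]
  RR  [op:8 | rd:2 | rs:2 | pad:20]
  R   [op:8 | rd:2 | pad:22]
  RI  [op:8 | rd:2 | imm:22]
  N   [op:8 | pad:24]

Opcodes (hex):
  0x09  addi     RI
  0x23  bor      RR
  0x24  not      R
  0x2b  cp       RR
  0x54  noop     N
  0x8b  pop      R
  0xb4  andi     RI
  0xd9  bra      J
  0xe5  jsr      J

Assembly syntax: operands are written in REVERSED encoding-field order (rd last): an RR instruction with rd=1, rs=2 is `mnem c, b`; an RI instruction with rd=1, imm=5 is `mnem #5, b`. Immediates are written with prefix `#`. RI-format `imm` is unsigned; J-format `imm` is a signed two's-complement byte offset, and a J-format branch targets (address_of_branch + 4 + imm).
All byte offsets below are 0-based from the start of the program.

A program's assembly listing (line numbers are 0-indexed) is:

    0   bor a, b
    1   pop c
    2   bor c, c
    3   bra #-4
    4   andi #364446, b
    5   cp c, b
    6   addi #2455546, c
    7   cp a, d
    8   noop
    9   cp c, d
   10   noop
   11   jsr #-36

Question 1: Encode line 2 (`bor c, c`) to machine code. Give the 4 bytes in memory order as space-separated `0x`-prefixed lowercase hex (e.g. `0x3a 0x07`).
0x23 0xa0 0x00 0x00

L2: bor op=0x23:8|rd=2:2|rs=2:2|pad=0:20 ⇒ 0x23a00000 ⇒ big 23 a0 00 00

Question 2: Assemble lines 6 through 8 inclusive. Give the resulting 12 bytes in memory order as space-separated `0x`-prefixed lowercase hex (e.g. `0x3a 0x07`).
L6: addi op=0x9:8|rd=2:2|imm=2455546:22 ⇒ 0x09a577fa ⇒ big 09 a5 77 fa
L7: cp op=0x2b:8|rd=3:2|rs=0:2|pad=0:20 ⇒ 0x2bc00000 ⇒ big 2b c0 00 00
L8: noop op=0x54:8|pad=0:24 ⇒ 0x54000000 ⇒ big 54 00 00 00

0x09 0xa5 0x77 0xfa 0x2b 0xc0 0x00 0x00 0x54 0x00 0x00 0x00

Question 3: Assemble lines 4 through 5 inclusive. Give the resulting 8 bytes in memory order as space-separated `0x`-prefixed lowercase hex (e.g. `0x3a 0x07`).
4. andi fields op=0xb4:8|rd=1:2|imm=364446:22 → word b4458f9eh → b4 45 8f 9e
5. cp fields op=0x2b:8|rd=1:2|rs=2:2|pad=0:20 → word 2b600000h → 2b 60 00 00

0xb4 0x45 0x8f 0x9e 0x2b 0x60 0x00 0x00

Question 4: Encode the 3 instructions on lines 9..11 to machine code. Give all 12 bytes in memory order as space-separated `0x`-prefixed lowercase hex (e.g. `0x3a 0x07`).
0x2b 0xe0 0x00 0x00 0x54 0x00 0x00 0x00 0xe5 0xff 0xff 0xdc

9. cp fields op=0x2b:8|rd=3:2|rs=2:2|pad=0:20 → word 2be00000h → 2b e0 00 00
10. noop fields op=0x54:8|pad=0:24 → word 54000000h → 54 00 00 00
11. jsr fields op=0xe5:8|imm=-36:24 → word e5ffffdch → e5 ff ff dc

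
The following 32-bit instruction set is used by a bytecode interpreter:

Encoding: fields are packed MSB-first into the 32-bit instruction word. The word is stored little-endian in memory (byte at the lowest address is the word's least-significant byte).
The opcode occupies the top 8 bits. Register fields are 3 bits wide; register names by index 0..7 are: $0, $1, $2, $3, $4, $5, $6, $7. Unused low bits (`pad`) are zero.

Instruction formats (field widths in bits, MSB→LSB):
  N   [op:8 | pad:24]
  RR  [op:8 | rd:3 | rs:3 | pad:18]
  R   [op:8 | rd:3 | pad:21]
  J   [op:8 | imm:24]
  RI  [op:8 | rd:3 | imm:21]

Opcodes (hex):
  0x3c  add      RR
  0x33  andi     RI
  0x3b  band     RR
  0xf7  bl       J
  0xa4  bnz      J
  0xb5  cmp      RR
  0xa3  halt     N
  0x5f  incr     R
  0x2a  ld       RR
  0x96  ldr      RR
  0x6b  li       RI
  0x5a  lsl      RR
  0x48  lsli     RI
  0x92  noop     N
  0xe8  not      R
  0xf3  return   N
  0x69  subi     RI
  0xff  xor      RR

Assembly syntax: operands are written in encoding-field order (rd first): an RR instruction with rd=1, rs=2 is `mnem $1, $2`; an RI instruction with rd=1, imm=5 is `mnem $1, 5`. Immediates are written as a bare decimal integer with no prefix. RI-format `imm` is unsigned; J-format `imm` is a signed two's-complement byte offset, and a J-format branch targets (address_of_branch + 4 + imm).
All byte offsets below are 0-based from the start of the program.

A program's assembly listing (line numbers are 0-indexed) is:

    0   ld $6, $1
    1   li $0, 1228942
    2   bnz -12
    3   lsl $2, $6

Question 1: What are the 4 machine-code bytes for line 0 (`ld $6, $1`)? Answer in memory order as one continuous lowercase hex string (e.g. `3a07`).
0000c42a

0. ld fields op=0x2a:8|rd=6:3|rs=1:3|pad=0:18 → word 2ac40000h → 00 00 c4 2a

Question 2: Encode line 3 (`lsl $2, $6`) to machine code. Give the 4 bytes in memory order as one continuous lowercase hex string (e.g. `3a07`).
0000585a

line 3 (lsl): pack op=0x5a:8|rd=2:3|rs=6:3|pad=0:18 = 0x5a580000; little→ 00 00 58 5a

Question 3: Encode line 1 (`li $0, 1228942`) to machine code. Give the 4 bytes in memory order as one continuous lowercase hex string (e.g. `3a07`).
1. li fields op=0x6b:8|rd=0:3|imm=1228942:21 → word 6b12c08eh → 8e c0 12 6b

8ec0126b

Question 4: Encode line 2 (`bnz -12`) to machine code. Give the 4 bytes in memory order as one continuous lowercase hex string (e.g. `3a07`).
L2: bnz op=0xa4:8|imm=-12:24 ⇒ 0xa4fffff4 ⇒ little f4 ff ff a4

f4ffffa4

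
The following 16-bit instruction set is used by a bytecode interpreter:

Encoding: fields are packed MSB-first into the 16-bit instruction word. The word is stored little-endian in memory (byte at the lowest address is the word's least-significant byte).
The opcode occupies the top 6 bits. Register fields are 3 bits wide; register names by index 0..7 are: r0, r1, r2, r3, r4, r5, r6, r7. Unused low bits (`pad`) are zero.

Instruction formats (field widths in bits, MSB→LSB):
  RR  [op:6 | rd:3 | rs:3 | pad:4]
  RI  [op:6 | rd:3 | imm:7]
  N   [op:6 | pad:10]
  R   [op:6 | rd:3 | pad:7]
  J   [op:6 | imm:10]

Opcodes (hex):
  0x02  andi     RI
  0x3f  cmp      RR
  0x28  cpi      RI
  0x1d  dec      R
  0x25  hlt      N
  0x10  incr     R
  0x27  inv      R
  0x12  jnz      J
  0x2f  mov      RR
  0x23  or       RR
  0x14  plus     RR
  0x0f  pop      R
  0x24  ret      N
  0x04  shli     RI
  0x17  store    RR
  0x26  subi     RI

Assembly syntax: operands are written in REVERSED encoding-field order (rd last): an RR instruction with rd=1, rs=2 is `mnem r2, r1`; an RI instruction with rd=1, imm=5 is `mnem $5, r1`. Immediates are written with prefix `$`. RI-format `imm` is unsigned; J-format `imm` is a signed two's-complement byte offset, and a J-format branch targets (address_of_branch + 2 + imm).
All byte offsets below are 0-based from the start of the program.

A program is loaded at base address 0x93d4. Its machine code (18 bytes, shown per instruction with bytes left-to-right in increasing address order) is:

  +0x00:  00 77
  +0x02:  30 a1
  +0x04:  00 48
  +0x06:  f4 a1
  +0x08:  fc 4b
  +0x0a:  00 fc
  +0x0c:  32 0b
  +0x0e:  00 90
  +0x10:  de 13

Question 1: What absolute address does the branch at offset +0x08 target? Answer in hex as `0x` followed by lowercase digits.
[08] fc 4b → 0x4bfc
  opcode bits[15:10]=0x12: jnz/J
  imm: (w>>0)&0x3ff=0x3fc (s10→-4) → $-4
  target = base 0x93d4 + off 0x08 + 2 + imm -4 = 0x93da

0x93da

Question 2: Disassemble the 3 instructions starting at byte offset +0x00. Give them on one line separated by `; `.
dec r6; cpi $48, r2; jnz $0

+0x00: 00 77 ⇒ word 0x7700 (little)
  op=0x7700>>10=0x1d ⇒ dec (R)
  rd: (w>>7)&0x7=0x6 → r6
+0x02: 30 a1 ⇒ word 0xa130 (little)
  op=0xa130>>10=0x28 ⇒ cpi (RI)
  rd: (w>>7)&0x7=0x2 → r2
  imm: (w>>0)&0x7f=0x30 → $48
+0x04: 00 48 ⇒ word 0x4800 (little)
  op=0x4800>>10=0x12 ⇒ jnz (J)
  imm: (w>>0)&0x3ff=0x0 → $0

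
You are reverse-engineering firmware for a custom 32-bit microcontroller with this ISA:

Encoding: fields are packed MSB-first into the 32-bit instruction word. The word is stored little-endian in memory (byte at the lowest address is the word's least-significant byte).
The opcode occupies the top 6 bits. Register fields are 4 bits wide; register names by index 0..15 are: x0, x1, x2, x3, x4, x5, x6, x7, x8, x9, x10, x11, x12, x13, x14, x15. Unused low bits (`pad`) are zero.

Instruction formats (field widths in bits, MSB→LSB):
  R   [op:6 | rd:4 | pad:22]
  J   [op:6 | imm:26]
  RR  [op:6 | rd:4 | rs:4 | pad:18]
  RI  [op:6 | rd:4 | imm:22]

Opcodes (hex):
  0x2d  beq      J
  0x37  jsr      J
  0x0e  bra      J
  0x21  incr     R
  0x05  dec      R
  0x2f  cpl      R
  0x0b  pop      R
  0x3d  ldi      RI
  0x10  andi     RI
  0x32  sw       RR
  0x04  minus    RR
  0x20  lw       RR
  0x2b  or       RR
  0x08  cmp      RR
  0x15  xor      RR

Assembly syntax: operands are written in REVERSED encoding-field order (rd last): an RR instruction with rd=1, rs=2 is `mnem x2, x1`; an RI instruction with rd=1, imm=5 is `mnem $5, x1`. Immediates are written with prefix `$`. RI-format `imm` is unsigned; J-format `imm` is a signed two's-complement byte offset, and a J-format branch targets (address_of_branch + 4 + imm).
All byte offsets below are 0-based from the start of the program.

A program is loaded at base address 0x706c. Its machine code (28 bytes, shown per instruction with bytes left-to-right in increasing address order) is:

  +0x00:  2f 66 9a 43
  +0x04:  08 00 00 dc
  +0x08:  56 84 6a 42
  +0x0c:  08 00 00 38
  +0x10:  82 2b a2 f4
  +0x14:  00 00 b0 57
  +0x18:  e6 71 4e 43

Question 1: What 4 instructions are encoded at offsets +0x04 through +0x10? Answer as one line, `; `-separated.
@+04  little-endian(08 00 00 dc) = 0xdc000008
  top 6b → 0x37 → jsr [J]
  imm: (w>>0)&0x3ffffff=0x8 → $8
@+08  little-endian(56 84 6a 42) = 0x426a8456
  top 6b → 0x10 → andi [RI]
  rd: (w>>22)&0xf=0x9 → x9
  imm: (w>>0)&0x3fffff=0x2a8456 → $2786390
@+0c  little-endian(08 00 00 38) = 0x38000008
  top 6b → 0xe → bra [J]
  imm: (w>>0)&0x3ffffff=0x8 → $8
@+10  little-endian(82 2b a2 f4) = 0xf4a22b82
  top 6b → 0x3d → ldi [RI]
  rd: (w>>22)&0xf=0x2 → x2
  imm: (w>>0)&0x3fffff=0x222b82 → $2239362

jsr $8; andi $2786390, x9; bra $8; ldi $2239362, x2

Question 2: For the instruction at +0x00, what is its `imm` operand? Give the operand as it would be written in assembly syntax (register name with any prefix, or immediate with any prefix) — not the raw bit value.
$1730095

[00] 2f 66 9a 43 → 0x439a662f
  opcode bits[31:26]=0x10: andi/RI
  [25:22] rd=14 = x14
  [21:0] imm=1730095 = $1730095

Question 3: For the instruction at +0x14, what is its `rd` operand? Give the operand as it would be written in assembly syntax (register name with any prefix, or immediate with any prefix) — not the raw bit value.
+0x14: 00 00 b0 57 ⇒ word 0x57b00000 (little)
  op=0x57b00000>>26=0x15 ⇒ xor (RR)
  rd@[25:22]=0xe ⇒ x14
  rs@[21:18]=0xc ⇒ x12

x14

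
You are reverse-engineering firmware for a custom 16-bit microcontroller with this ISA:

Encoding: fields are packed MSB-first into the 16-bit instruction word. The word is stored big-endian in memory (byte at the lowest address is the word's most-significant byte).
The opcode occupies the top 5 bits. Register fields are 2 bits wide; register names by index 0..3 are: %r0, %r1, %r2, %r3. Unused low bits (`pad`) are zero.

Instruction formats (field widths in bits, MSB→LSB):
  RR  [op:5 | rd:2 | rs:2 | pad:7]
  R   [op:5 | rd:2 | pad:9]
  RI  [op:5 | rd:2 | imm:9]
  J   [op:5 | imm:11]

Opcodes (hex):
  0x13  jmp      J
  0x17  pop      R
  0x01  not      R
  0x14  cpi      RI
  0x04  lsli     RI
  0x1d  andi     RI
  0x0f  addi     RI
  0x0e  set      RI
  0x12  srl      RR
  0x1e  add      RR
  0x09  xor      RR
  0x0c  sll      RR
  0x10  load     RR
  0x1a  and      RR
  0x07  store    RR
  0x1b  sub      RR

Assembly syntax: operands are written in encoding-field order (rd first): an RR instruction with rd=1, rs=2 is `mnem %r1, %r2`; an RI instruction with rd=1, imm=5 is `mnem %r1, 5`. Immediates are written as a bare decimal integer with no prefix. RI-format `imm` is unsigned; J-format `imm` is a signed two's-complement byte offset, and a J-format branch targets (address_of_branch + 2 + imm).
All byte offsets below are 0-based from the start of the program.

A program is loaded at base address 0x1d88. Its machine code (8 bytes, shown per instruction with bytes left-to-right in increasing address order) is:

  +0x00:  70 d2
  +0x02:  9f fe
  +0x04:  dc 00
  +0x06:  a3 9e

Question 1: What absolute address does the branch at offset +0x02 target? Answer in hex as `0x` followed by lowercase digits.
off 0x02: read 9f fe as big → 0x9ffe
  op=0x9ffe>>11=0x13 ⇒ jmp (J)
  [10:0] imm=2046 (s11→-2) = -2
  target = base 0x1d88 + off 0x02 + 2 + imm -2 = 0x1d8a

0x1d8a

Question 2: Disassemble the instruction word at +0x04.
+0x04: dc 00 ⇒ word 0xdc00 (big)
  top 5b → 0x1b → sub [RR]
  rd: (w>>9)&0x3=0x2 → %r2
  rs: (w>>7)&0x3=0x0 → %r0

sub %r2, %r0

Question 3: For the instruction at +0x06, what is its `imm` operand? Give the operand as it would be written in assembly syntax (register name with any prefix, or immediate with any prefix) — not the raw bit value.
414

[06] a3 9e → 0xa39e
  top 5b → 0x14 → cpi [RI]
  [10:9] rd=1 = %r1
  [8:0] imm=414 = 414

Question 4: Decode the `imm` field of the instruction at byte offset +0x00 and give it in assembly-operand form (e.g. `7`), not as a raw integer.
+0x00: 70 d2 ⇒ word 0x70d2 (big)
  opcode bits[15:11]=0xe: set/RI
  rd: (w>>9)&0x3=0x0 → %r0
  imm: (w>>0)&0x1ff=0xd2 → 210

210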